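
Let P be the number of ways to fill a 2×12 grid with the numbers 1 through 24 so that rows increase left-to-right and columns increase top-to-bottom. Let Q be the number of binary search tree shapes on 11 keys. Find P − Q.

By the hook-length formula (or a Dyck-path bijection), SYT of shape 2×12 number C_12. So P = C_12 = 208012.
There are C_n binary search tree shapes on n keys; with n = 11 that is C_11. So Q = C_11 = 58786.
P − Q = 208012 − 58786 = 149226.

149226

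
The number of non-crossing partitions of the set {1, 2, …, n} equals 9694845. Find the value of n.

Non-crossing partitions of [n] are counted by C_n; 9694845 = C_15.

15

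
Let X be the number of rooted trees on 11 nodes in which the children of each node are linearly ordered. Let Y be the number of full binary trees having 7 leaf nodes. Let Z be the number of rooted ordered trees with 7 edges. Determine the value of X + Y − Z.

16499

Rooted ordered (plane) trees on m nodes have m−1 edges and are counted by C_{m−1}; m = 11 gives C_10. So X = C_10 = 16796.
Full binary trees with 7 leaves have 7−1 = 6 internal nodes, so there are C_6 of them. So Y = C_6 = 132.
Rooted ordered trees with n edges are counted by C_n; here n = 7. So Z = C_7 = 429.
X + Y − Z = 16796 + 132 − 429 = 16499.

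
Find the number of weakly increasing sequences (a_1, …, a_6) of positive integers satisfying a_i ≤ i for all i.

132

Such sub-staircase sequences of length n are counted by C_n; here n = 6.
C_6 = 132.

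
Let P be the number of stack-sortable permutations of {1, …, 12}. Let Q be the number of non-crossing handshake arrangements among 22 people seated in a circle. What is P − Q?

149226

By Knuth's characterisation, the stack-sortable permutations of length 12 are the 231-avoiders, numbering C_12. So P = C_12 = 208012.
With 22 = 2·11 people, non-crossing handshake pairings are non-crossing perfect matchings on a circle, counted by C_11. So Q = C_11 = 58786.
P − Q = 208012 − 58786 = 149226.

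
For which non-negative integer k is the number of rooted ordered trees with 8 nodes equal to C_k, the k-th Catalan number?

7

Rooted ordered (plane) trees on m nodes have m−1 edges and are counted by C_{m−1}; m = 8 gives C_7.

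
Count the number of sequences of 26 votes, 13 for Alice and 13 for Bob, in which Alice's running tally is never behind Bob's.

742900

Ballot sequences with n votes each where one side never trails are Dyck words, counted by C_n; here n = 13.
C_13 = 742900.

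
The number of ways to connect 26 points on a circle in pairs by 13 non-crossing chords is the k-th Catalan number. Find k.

13

Non-crossing perfect matchings of 2n points on a circle are counted by C_n; with 26 points, n = 13.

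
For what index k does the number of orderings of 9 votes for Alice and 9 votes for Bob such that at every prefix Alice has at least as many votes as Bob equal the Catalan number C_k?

Ballot sequences with n votes each where one side never trails are Dyck words, counted by C_n; here n = 9.

9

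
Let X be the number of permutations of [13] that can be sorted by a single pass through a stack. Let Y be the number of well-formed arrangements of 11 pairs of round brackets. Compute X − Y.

684114

Stack-sortable permutations are exactly the 231-avoiding ones, counted by C_n; here n = 13. So X = C_13 = 742900.
Balanced strings of n pairs of brackets are counted by C_n; here n = 11. So Y = C_11 = 58786.
X − Y = 742900 − 58786 = 684114.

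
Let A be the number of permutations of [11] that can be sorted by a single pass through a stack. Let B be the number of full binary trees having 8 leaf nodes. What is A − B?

Stack-sortable permutations are exactly the 231-avoiding ones, counted by C_n; here n = 11. So A = C_11 = 58786.
Full binary trees with 8 leaves have 8−1 = 7 internal nodes, so there are C_7 of them. So B = C_7 = 429.
A − B = 58786 − 429 = 58357.

58357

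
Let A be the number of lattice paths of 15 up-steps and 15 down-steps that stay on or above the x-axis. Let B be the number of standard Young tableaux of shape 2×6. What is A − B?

9694713

Dyck paths of semilength n (length 2n) are counted by C_n; here n = 15. So A = C_15 = 9694845.
Standard Young tableaux of shape 2×n are counted by C_n; here n = 6. So B = C_6 = 132.
A − B = 9694845 − 132 = 9694713.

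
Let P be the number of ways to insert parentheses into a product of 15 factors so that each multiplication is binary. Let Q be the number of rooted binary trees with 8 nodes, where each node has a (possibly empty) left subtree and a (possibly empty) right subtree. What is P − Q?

Bracketing 15 factors into binary products is counted by C_{15−1} = C_14. So P = C_14 = 2674440.
There are C_n binary search tree shapes on n keys; with n = 8 that is C_8. So Q = C_8 = 1430.
P − Q = 2674440 − 1430 = 2673010.

2673010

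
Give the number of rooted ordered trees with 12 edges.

208012

A rooted plane tree with 12 edges has 13 nodes, and the count is C_12.
C_12 = 208012.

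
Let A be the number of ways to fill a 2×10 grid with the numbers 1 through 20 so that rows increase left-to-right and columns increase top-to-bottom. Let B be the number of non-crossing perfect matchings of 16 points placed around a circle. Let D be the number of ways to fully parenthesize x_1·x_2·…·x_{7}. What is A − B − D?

Standard Young tableaux of shape 2×n are counted by C_n; here n = 10. So A = C_10 = 16796.
Non-crossing perfect matchings of 2n points on a circle are counted by C_n; with 16 points, n = 8. So B = C_8 = 1430.
Parenthesizations of m factors correspond to full binary trees with m leaves, counted by C_{m−1}; m = 7 gives C_6. So D = C_6 = 132.
A − B − D = 16796 − 1430 − 132 = 15234.

15234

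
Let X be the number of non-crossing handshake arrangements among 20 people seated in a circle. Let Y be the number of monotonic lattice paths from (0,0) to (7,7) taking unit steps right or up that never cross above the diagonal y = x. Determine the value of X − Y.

16367

Non-crossing handshake pairings of 2n people are counted by C_n; 20 people gives n = 10. So X = C_10 = 16796.
Sub-diagonal monotone paths from (0,0) to (7,7) biject with Dyck paths of semilength 7, giving C_7. So Y = C_7 = 429.
X − Y = 16796 − 429 = 16367.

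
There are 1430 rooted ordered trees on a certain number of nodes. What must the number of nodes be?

Rooted ordered trees on m nodes are counted by C_{m−1}; 1430 = C_8.
So the index is 8, and the number of nodes is 8 + 1 = 9.

9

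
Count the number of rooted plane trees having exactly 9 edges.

Rooted ordered trees with n edges are counted by C_n; here n = 9.
C_9 = C(18,9)/10 = 48620/10 = 4862.

4862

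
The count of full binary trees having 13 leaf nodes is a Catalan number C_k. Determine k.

12

A full binary tree with L leaves has L−1 internal nodes and is counted by C_{L−1}; L = 13 gives C_12.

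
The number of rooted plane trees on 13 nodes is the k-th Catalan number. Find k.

12

Rooted ordered (plane) trees on m nodes have m−1 edges and are counted by C_{m−1}; m = 13 gives C_12.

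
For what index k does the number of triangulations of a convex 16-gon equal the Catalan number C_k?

A convex 16-gon is triangulated into 14 triangles, and the number of such triangulations is the Catalan number C_{16−2} = C_14.

14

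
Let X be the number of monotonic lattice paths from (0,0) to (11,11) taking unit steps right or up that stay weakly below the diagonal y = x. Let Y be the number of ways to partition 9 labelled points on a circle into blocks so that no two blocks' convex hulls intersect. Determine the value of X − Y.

53924

Sub-diagonal monotone paths from (0,0) to (11,11) biject with Dyck paths of semilength 11, giving C_11. So X = C_11 = 58786.
The non-crossing partitions of [9] form a lattice of size C_9. So Y = C_9 = 4862.
X − Y = 58786 − 4862 = 53924.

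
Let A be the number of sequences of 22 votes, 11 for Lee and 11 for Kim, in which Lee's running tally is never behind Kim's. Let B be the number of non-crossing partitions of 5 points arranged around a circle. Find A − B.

Reading a vote for the leader as '(' and for the other as ')' turns such a sequence into a balanced string of 11 pairs, so the count is C_11. So A = C_11 = 58786.
The non-crossing partitions of [5] form a lattice of size C_5. So B = C_5 = 42.
A − B = 58786 − 42 = 58744.

58744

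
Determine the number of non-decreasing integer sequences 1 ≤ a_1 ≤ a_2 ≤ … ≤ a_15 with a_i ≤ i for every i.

Weakly increasing sequences with a_i ≤ i biject with Dyck paths of semilength 15, so there are C_15.
C_15 = C(30,15)/16 = 155117520/16 = 9694845.

9694845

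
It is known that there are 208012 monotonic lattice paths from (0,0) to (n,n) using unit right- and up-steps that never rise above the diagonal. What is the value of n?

Such diagonal-avoiding paths in an n×n grid are counted by C_n. Since C_12 = 208012, the index is 12.

12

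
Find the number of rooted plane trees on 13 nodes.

208012

A rooted plane tree on 13 nodes has 12 edges, and such trees are counted by C_12.
C_12 = 208012.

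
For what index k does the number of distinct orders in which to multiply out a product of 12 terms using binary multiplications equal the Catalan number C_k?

Parenthesizations of m factors correspond to full binary trees with m leaves, counted by C_{m−1}; m = 12 gives C_11.

11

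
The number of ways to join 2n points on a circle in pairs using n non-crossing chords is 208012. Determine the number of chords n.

Non-crossing pairings of 2n points on a circle are counted by C_n. The Catalan number equal to 208012 is C_12.

12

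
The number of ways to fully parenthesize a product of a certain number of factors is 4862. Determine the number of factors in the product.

10

Parenthesizations of m factors are counted by C_{m−1}. The Catalan number equal to 4862 is C_9.
So the index is 9, and the number of factors is 9 + 1 = 10.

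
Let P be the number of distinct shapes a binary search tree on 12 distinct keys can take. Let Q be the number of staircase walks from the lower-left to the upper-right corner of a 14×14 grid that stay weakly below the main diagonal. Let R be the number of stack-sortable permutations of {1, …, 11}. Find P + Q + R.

2941238

Binary trees (left/right distinguished) on n nodes are counted by C_n; here n = 12. So P = C_12 = 208012.
Sub-diagonal monotone paths from (0,0) to (14,14) biject with Dyck paths of semilength 14, giving C_14. So Q = C_14 = 2674440.
By Knuth's characterisation, the stack-sortable permutations of length 11 are the 231-avoiders, numbering C_11. So R = C_11 = 58786.
P + Q + R = 208012 + 2674440 + 58786 = 2941238.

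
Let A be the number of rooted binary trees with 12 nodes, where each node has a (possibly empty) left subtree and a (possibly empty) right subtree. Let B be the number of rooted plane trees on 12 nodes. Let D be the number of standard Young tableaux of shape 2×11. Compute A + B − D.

Binary trees (left/right distinguished) on n nodes are counted by C_n; here n = 12. So A = C_12 = 208012.
A rooted plane tree on 12 nodes has 11 edges, and such trees are counted by C_11. So B = C_11 = 58786.
By the hook-length formula (or a Dyck-path bijection), SYT of shape 2×11 number C_11. So D = C_11 = 58786.
A + B − D = 208012 + 58786 − 58786 = 208012.

208012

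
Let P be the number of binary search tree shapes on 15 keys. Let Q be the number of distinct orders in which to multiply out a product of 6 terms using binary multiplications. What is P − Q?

Rooted binary trees with 15 nodes (each child slot possibly empty) number C_15. So P = C_15 = 9694845.
Parenthesizations of m factors correspond to full binary trees with m leaves, counted by C_{m−1}; m = 6 gives C_5. So Q = C_5 = 42.
P − Q = 9694845 − 42 = 9694803.

9694803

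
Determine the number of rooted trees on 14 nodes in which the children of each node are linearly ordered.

742900

A rooted plane tree on 14 nodes has 13 edges, and such trees are counted by C_13.
C_13 = C(26,13)/14 = 10400600/14 = 742900.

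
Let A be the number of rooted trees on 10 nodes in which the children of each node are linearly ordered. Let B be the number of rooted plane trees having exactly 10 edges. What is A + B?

21658

Rooted ordered (plane) trees on m nodes have m−1 edges and are counted by C_{m−1}; m = 10 gives C_9. So A = C_9 = 4862.
A rooted plane tree with 10 edges has 11 nodes, and the count is C_10. So B = C_10 = 16796.
A + B = 4862 + 16796 = 21658.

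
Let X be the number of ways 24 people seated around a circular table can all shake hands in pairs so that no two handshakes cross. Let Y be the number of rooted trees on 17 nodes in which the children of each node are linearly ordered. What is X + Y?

With 24 = 2·12 people, non-crossing handshake pairings are non-crossing perfect matchings on a circle, counted by C_12. So X = C_12 = 208012.
Rooted ordered (plane) trees on m nodes have m−1 edges and are counted by C_{m−1}; m = 17 gives C_16. So Y = C_16 = 35357670.
X + Y = 208012 + 35357670 = 35565682.

35565682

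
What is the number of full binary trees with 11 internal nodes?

58786

Full binary trees with n internal nodes are counted by C_n; here n = 11.
C_11 = C(22,11)/12 = 705432/12 = 58786.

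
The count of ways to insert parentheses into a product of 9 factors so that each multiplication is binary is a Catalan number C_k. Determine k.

8

Bracketing 9 factors into binary products is counted by C_{9−1} = C_8.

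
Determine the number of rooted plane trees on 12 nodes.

58786

Rooted ordered (plane) trees on m nodes have m−1 edges and are counted by C_{m−1}; m = 12 gives C_11.
C_11 = C_10 · 2(2·10+1)/(10+2) = 16796 · 42/12 = 58786.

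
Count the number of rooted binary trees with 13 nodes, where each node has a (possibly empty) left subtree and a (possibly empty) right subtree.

742900

Binary trees (left/right distinguished) on n nodes are counted by C_n; here n = 13.
C_13 = C(26,13)/14 = 10400600/14 = 742900.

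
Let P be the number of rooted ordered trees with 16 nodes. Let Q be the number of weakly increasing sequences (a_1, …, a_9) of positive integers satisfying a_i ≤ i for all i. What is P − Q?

Rooted ordered (plane) trees on m nodes have m−1 edges and are counted by C_{m−1}; m = 16 gives C_15. So P = C_15 = 9694845.
Such sub-staircase sequences of length n are counted by C_n; here n = 9. So Q = C_9 = 4862.
P − Q = 9694845 − 4862 = 9689983.

9689983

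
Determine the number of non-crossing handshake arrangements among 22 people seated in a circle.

With 22 = 2·11 people, non-crossing handshake pairings are non-crossing perfect matchings on a circle, counted by C_11.
C_11 = C(22,11)/12 = 705432/12 = 58786.

58786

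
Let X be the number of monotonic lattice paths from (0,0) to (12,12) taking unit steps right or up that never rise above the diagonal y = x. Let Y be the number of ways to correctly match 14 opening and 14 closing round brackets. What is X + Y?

2882452

Sub-diagonal monotone paths from (0,0) to (12,12) biject with Dyck paths of semilength 12, giving C_12. So X = C_12 = 208012.
Balanced strings of n pairs of brackets are counted by C_n; here n = 14. So Y = C_14 = 2674440.
X + Y = 208012 + 2674440 = 2882452.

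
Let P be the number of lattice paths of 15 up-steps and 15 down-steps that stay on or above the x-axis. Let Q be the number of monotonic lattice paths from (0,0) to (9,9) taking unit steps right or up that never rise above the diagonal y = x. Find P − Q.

A Dyck path with 15 up-steps and 15 down-steps has semilength 15, so there are C_15 of them. So P = C_15 = 9694845.
Monotone paths in an n×n grid that stay weakly below the diagonal are counted by C_n; here n = 9. So Q = C_9 = 4862.
P − Q = 9694845 − 4862 = 9689983.

9689983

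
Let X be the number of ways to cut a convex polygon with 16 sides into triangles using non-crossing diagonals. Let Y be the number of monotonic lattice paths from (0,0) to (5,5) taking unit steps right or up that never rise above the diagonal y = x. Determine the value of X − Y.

2674398

A convex 16-gon is triangulated into 14 triangles, and the number of such triangulations is the Catalan number C_{16−2} = C_14. So X = C_14 = 2674440.
Monotone paths in an n×n grid that stay weakly below the diagonal are counted by C_n; here n = 5. So Y = C_5 = 42.
X − Y = 2674440 − 42 = 2674398.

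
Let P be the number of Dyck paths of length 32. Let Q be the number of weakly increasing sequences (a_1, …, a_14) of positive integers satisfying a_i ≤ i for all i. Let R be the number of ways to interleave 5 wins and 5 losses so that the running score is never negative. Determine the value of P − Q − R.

32683188

A Dyck path with 16 up-steps and 16 down-steps has semilength 16, so there are C_16 of them. So P = C_16 = 35357670.
Such sub-staircase sequences of length n are counted by C_n; here n = 14. So Q = C_14 = 2674440.
Reading a vote for the leader as '(' and for the other as ')' turns such a sequence into a balanced string of 5 pairs, so the count is C_5. So R = C_5 = 42.
P − Q − R = 35357670 − 2674440 − 42 = 32683188.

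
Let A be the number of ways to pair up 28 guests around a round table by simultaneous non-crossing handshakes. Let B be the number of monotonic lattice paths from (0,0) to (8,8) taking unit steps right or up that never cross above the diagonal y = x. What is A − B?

Non-crossing handshake pairings of 2n people are counted by C_n; 28 people gives n = 14. So A = C_14 = 2674440.
Monotone paths in an n×n grid that stay weakly below the diagonal are counted by C_n; here n = 8. So B = C_8 = 1430.
A − B = 2674440 − 1430 = 2673010.

2673010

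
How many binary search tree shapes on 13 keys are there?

Binary trees (left/right distinguished) on n nodes are counted by C_n; here n = 13.
C_13 = C(26,13)/14 = 10400600/14 = 742900.

742900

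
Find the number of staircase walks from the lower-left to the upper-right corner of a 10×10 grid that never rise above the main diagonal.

16796

Monotone paths in an n×n grid that stay weakly below the diagonal are counted by C_n; here n = 10.
C_10 = C(20,10)/11 = 184756/11 = 16796.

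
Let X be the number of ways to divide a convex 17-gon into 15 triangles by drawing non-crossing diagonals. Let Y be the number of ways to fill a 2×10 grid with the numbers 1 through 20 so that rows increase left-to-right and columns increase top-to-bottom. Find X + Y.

The number of triangulations of a 17-gon is the Catalan number C_15 (index = sides − 2). So X = C_15 = 9694845.
Standard Young tableaux of shape 2×n are counted by C_n; here n = 10. So Y = C_10 = 16796.
X + Y = 9694845 + 16796 = 9711641.

9711641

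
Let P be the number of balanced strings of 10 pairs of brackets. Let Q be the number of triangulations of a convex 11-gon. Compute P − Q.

11934

With 10 pairs the number of balanced bracket strings is the Catalan number C_10. So P = C_10 = 16796.
Triangulations of a convex m-gon are counted by C_{m−2}; with m = 11 this is C_9. So Q = C_9 = 4862.
P − Q = 16796 − 4862 = 11934.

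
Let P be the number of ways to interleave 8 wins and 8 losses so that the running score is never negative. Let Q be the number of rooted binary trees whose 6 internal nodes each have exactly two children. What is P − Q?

1298

Ballot sequences with n votes each where one side never trails are Dyck words, counted by C_n; here n = 8. So P = C_8 = 1430.
Full binary trees with n internal nodes are counted by C_n; here n = 6. So Q = C_6 = 132.
P − Q = 1430 − 132 = 1298.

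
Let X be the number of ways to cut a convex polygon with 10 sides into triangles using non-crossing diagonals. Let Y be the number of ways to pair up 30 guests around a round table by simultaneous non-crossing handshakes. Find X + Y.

Triangulations of a convex m-gon are counted by C_{m−2}; with m = 10 this is C_8. So X = C_8 = 1430.
Non-crossing handshake pairings of 2n people are counted by C_n; 30 people gives n = 15. So Y = C_15 = 9694845.
X + Y = 1430 + 9694845 = 9696275.

9696275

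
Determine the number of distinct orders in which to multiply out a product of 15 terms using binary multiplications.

2674440

Ways to associate a product of 15 factors correspond to binary trees on 15 leaves, so the count is C_14.
C_14 = 2674440.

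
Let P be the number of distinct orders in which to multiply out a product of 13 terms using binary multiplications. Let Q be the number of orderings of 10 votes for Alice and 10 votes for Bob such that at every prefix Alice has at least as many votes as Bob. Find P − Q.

Ways to associate a product of 13 factors correspond to binary trees on 13 leaves, so the count is C_12. So P = C_12 = 208012.
Ballot sequences with n votes each where one side never trails are Dyck words, counted by C_n; here n = 10. So Q = C_10 = 16796.
P − Q = 208012 − 16796 = 191216.

191216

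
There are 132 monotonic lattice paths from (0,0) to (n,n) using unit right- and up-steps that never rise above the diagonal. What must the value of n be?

6

Such diagonal-avoiding paths in an n×n grid are counted by C_n, and C_6 = 132.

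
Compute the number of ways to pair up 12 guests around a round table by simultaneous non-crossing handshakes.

132

Non-crossing handshake pairings of 2n people are counted by C_n; 12 people gives n = 6.
C_6 = C_5 · 2(2·5+1)/(5+2) = 42 · 22/7 = 132.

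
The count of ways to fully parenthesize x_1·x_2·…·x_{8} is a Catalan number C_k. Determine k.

Parenthesizations of m factors correspond to full binary trees with m leaves, counted by C_{m−1}; m = 8 gives C_7.

7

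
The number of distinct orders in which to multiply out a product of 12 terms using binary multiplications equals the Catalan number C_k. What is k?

11

Ways to associate a product of 12 factors correspond to binary trees on 12 leaves, so the count is C_11.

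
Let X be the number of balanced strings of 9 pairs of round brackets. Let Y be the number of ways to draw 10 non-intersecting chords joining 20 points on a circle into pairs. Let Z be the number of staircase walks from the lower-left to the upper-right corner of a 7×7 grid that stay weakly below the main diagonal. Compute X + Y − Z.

Balanced strings of n pairs of brackets are counted by C_n; here n = 9. So X = C_9 = 4862.
Pairing 20 circle points by 10 non-crossing chords gives C_10 matchings. So Y = C_10 = 16796.
Sub-diagonal monotone paths from (0,0) to (7,7) biject with Dyck paths of semilength 7, giving C_7. So Z = C_7 = 429.
X + Y − Z = 4862 + 16796 − 429 = 21229.

21229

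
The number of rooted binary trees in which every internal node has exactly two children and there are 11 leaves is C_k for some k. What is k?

A full binary tree with L leaves has L−1 internal nodes and is counted by C_{L−1}; L = 11 gives C_10.

10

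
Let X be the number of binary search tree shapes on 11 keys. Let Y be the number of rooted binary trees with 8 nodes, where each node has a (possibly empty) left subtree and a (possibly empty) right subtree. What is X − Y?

57356

Rooted binary trees with 11 nodes (each child slot possibly empty) number C_11. So X = C_11 = 58786.
There are C_n binary search tree shapes on n keys; with n = 8 that is C_8. So Y = C_8 = 1430.
X − Y = 58786 − 1430 = 57356.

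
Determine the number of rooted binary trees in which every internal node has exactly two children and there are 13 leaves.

208012

Full binary trees with 13 leaves have 13−1 = 12 internal nodes, so there are C_12 of them.
C_12 = C_11 · 2(2·11+1)/(11+2) = 58786 · 46/13 = 208012.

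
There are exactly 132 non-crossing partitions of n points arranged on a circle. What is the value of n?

Non-crossing partitions of [n] are counted by C_n, and C_6 = 132.

6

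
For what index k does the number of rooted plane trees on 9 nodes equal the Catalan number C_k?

A rooted plane tree on 9 nodes has 8 edges, and such trees are counted by C_8.

8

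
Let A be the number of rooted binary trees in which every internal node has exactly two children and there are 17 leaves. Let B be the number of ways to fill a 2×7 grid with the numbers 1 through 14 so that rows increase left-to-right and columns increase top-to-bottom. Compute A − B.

35357241

A full binary tree with L leaves has L−1 internal nodes and is counted by C_{L−1}; L = 17 gives C_16. So A = C_16 = 35357670.
Standard Young tableaux of shape 2×n are counted by C_n; here n = 7. So B = C_7 = 429.
A − B = 35357670 − 429 = 35357241.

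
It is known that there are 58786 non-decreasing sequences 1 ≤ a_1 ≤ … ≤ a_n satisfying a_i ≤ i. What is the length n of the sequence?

Such sub-staircase sequences of length n are counted by C_n; 58786 = C_11.

11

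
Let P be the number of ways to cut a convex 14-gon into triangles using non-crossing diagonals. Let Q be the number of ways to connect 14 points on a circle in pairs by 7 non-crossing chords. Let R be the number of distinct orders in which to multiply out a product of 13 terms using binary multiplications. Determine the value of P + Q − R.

A convex 14-gon is triangulated into 12 triangles, and the number of such triangulations is the Catalan number C_{14−2} = C_12. So P = C_12 = 208012.
Non-crossing perfect matchings of 2n points on a circle are counted by C_n; with 14 points, n = 7. So Q = C_7 = 429.
Bracketing 13 factors into binary products is counted by C_{13−1} = C_12. So R = C_12 = 208012.
P + Q − R = 208012 + 429 − 208012 = 429.

429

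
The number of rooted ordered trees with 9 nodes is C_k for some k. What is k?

8

A rooted plane tree on 9 nodes has 8 edges, and such trees are counted by C_8.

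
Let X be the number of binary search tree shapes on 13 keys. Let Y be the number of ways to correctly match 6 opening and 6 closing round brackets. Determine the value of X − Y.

There are C_n binary search tree shapes on n keys; with n = 13 that is C_13. So X = C_13 = 742900.
A balanced arrangement of 6 bracket pairs is a Dyck word of semilength 6, so the count is C_6. So Y = C_6 = 132.
X − Y = 742900 − 132 = 742768.

742768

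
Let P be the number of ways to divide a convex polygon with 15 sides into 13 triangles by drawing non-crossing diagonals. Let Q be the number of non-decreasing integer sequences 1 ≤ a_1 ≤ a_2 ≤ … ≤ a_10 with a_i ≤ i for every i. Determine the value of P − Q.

726104

A convex 15-gon is triangulated into 13 triangles, and the number of such triangulations is the Catalan number C_{15−2} = C_13. So P = C_13 = 742900.
Such sub-staircase sequences of length n are counted by C_n; here n = 10. So Q = C_10 = 16796.
P − Q = 742900 − 16796 = 726104.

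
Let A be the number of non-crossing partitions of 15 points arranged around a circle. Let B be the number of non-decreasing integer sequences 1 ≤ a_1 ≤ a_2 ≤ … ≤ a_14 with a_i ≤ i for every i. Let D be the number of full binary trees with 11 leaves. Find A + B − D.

12352489

Non-crossing partitions of an n-element set are counted by C_n; here n = 15. So A = C_15 = 9694845.
Such sub-staircase sequences of length n are counted by C_n; here n = 14. So B = C_14 = 2674440.
A full binary tree with L leaves has L−1 internal nodes and is counted by C_{L−1}; L = 11 gives C_10. So D = C_10 = 16796.
A + B − D = 9694845 + 2674440 − 16796 = 12352489.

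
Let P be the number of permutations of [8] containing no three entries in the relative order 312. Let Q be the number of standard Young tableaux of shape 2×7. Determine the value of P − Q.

Permutations of [n] avoiding any single length-3 pattern are counted by C_n; here n = 8. So P = C_8 = 1430.
By the hook-length formula (or a Dyck-path bijection), SYT of shape 2×7 number C_7. So Q = C_7 = 429.
P − Q = 1430 − 429 = 1001.

1001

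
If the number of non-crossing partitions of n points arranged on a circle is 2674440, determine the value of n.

Non-crossing partitions of [n] are counted by C_n, and C_14 = 2674440.

14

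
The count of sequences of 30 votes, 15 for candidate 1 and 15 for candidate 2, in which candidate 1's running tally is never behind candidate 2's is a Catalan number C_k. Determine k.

15

Ballot sequences with n votes each where one side never trails are Dyck words, counted by C_n; here n = 15.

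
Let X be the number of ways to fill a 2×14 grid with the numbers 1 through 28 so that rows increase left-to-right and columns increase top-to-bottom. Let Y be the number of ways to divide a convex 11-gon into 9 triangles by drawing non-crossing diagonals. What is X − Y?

2669578

Standard Young tableaux of shape 2×n are counted by C_n; here n = 14. So X = C_14 = 2674440.
A convex 11-gon is triangulated into 9 triangles, and the number of such triangulations is the Catalan number C_{11−2} = C_9. So Y = C_9 = 4862.
X − Y = 2674440 − 4862 = 2669578.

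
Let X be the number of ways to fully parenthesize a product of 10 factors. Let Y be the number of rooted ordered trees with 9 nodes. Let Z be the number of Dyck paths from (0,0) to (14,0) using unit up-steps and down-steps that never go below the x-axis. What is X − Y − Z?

3003

Ways to associate a product of 10 factors correspond to binary trees on 10 leaves, so the count is C_9. So X = C_9 = 4862.
A rooted plane tree on 9 nodes has 8 edges, and such trees are counted by C_8. So Y = C_8 = 1430.
A Dyck path with 7 up-steps and 7 down-steps has semilength 7, so there are C_7 of them. So Z = C_7 = 429.
X − Y − Z = 4862 − 1430 − 429 = 3003.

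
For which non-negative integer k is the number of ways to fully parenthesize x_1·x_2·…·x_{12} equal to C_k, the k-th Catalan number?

11

Ways to associate a product of 12 factors correspond to binary trees on 12 leaves, so the count is C_11.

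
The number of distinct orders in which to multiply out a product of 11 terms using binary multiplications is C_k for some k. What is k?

Ways to associate a product of 11 factors correspond to binary trees on 11 leaves, so the count is C_10.

10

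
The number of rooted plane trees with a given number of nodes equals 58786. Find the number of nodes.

12

Rooted ordered trees on m nodes are counted by C_{m−1}; 58786 = C_11.
So the index is 11, and the number of nodes is 11 + 1 = 12.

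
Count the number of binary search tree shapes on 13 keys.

There are C_n binary search tree shapes on n keys; with n = 13 that is C_13.
C_13 = C(26,13)/14 = 10400600/14 = 742900.

742900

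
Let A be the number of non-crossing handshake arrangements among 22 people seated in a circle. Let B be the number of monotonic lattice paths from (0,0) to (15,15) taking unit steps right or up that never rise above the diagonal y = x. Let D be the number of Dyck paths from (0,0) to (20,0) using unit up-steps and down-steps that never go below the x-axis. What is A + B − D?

Non-crossing handshake pairings of 2n people are counted by C_n; 22 people gives n = 11. So A = C_11 = 58786.
Sub-diagonal monotone paths from (0,0) to (15,15) biject with Dyck paths of semilength 15, giving C_15. So B = C_15 = 9694845.
A Dyck path with 10 up-steps and 10 down-steps has semilength 10, so there are C_10 of them. So D = C_10 = 16796.
A + B − D = 58786 + 9694845 − 16796 = 9736835.

9736835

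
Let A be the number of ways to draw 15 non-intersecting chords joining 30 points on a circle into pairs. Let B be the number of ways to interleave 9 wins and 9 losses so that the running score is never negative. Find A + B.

9699707

Pairing 30 circle points by 15 non-crossing chords gives C_15 matchings. So A = C_15 = 9694845.
Ballot sequences with n votes each where one side never trails are Dyck words, counted by C_n; here n = 9. So B = C_9 = 4862.
A + B = 9694845 + 4862 = 9699707.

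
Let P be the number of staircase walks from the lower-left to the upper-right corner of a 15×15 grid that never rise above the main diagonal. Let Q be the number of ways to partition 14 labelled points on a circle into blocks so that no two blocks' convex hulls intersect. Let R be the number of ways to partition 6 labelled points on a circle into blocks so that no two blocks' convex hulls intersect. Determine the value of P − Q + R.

Sub-diagonal monotone paths from (0,0) to (15,15) biject with Dyck paths of semilength 15, giving C_15. So P = C_15 = 9694845.
Non-crossing partitions of an n-element set are counted by C_n; here n = 14. So Q = C_14 = 2674440.
The non-crossing partitions of [6] form a lattice of size C_6. So R = C_6 = 132.
P − Q + R = 9694845 − 2674440 + 132 = 7020537.

7020537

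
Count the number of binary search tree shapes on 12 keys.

208012

Rooted binary trees with 12 nodes (each child slot possibly empty) number C_12.
C_12 = C(24,12)/13 = 2704156/13 = 208012.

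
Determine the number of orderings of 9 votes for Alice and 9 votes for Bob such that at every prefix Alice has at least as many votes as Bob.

Ballot sequences with n votes each where one side never trails are Dyck words, counted by C_n; here n = 9.
C_9 = C_8 · 2(2·8+1)/(8+2) = 1430 · 34/10 = 4862.

4862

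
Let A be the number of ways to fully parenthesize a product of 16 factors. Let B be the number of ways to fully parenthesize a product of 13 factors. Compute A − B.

Bracketing 16 factors into binary products is counted by C_{16−1} = C_15. So A = C_15 = 9694845.
Parenthesizations of m factors correspond to full binary trees with m leaves, counted by C_{m−1}; m = 13 gives C_12. So B = C_12 = 208012.
A − B = 9694845 − 208012 = 9486833.

9486833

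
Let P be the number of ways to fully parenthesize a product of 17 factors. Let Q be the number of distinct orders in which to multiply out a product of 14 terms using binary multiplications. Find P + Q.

Bracketing 17 factors into binary products is counted by C_{17−1} = C_16. So P = C_16 = 35357670.
Parenthesizations of m factors correspond to full binary trees with m leaves, counted by C_{m−1}; m = 14 gives C_13. So Q = C_13 = 742900.
P + Q = 35357670 + 742900 = 36100570.

36100570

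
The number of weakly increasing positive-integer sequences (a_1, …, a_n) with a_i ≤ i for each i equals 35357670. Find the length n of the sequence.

Such sub-staircase sequences of length n are counted by C_n. Since C_16 = 35357670, the index is 16.

16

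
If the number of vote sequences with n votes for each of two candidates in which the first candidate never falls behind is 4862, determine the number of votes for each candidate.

9

Such ballot sequences with n votes each are counted by C_n. Since C_9 = 4862, the index is 9.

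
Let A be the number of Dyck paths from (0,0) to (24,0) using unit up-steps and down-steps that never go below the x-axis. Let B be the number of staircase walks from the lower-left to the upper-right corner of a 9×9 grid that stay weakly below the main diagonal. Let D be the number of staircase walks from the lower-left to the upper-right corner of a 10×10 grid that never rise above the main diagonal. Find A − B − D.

186354

Dyck paths of semilength n (length 2n) are counted by C_n; here n = 12. So A = C_12 = 208012.
Sub-diagonal monotone paths from (0,0) to (9,9) biject with Dyck paths of semilength 9, giving C_9. So B = C_9 = 4862.
Monotone paths in an n×n grid that stay weakly below the diagonal are counted by C_n; here n = 10. So D = C_10 = 16796.
A − B − D = 208012 − 4862 − 16796 = 186354.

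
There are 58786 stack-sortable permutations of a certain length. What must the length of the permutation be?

11

Stack-sortable permutations of [n] are counted by C_n. Since C_11 = 58786, the index is 11.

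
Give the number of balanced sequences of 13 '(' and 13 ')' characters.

With 13 pairs the number of balanced bracket strings is the Catalan number C_13.
C_13 = C(26,13)/14 = 10400600/14 = 742900.

742900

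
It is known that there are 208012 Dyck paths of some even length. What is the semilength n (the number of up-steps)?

12

Dyck paths of semilength n are counted by C_n. The Catalan number equal to 208012 is C_12.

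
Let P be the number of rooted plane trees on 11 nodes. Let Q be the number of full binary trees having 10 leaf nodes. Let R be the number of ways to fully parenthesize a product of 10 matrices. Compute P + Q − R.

16796

A rooted plane tree on 11 nodes has 10 edges, and such trees are counted by C_10. So P = C_10 = 16796.
A full binary tree with L leaves has L−1 internal nodes and is counted by C_{L−1}; L = 10 gives C_9. So Q = C_9 = 4862.
Ways to associate a product of 10 factors correspond to binary trees on 10 leaves, so the count is C_9. So R = C_9 = 4862.
P + Q − R = 16796 + 4862 − 4862 = 16796.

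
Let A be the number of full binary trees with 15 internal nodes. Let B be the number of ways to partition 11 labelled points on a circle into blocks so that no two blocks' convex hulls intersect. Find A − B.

9636059

The number of full binary trees on 15 internal nodes is the Catalan number C_15. So A = C_15 = 9694845.
The non-crossing partitions of [11] form a lattice of size C_11. So B = C_11 = 58786.
A − B = 9694845 − 58786 = 9636059.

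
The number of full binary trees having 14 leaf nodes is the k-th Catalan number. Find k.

Full binary trees with 14 leaves have 14−1 = 13 internal nodes, so there are C_13 of them.

13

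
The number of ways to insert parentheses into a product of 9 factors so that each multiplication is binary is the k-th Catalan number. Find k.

Ways to associate a product of 9 factors correspond to binary trees on 9 leaves, so the count is C_8.

8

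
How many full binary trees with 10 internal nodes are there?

16796

Full binary trees with n internal nodes are counted by C_n; here n = 10.
C_10 = 16796.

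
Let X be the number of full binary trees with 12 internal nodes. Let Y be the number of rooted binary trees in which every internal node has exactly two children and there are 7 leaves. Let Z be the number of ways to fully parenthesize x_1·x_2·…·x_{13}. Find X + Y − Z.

132

The number of full binary trees on 12 internal nodes is the Catalan number C_12. So X = C_12 = 208012.
Full binary trees with 7 leaves have 7−1 = 6 internal nodes, so there are C_6 of them. So Y = C_6 = 132.
Ways to associate a product of 13 factors correspond to binary trees on 13 leaves, so the count is C_12. So Z = C_12 = 208012.
X + Y − Z = 208012 + 132 − 208012 = 132.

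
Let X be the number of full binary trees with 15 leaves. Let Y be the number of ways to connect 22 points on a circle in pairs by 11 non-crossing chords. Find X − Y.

2615654

Full binary trees with 15 leaves have 15−1 = 14 internal nodes, so there are C_14 of them. So X = C_14 = 2674440.
Pairing 22 circle points by 11 non-crossing chords gives C_11 matchings. So Y = C_11 = 58786.
X − Y = 2674440 − 58786 = 2615654.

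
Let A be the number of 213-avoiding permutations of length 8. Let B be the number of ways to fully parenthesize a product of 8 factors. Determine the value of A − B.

Permutations of [n] avoiding any single length-3 pattern are counted by C_n; here n = 8. So A = C_8 = 1430.
Ways to associate a product of 8 factors correspond to binary trees on 8 leaves, so the count is C_7. So B = C_7 = 429.
A − B = 1430 − 429 = 1001.

1001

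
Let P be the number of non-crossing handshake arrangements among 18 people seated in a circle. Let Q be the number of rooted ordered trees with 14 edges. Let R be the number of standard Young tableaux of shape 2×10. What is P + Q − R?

Non-crossing handshake pairings of 2n people are counted by C_n; 18 people gives n = 9. So P = C_9 = 4862.
A rooted plane tree with 14 edges has 15 nodes, and the count is C_14. So Q = C_14 = 2674440.
Standard Young tableaux of shape 2×n are counted by C_n; here n = 10. So R = C_10 = 16796.
P + Q − R = 4862 + 2674440 − 16796 = 2662506.

2662506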